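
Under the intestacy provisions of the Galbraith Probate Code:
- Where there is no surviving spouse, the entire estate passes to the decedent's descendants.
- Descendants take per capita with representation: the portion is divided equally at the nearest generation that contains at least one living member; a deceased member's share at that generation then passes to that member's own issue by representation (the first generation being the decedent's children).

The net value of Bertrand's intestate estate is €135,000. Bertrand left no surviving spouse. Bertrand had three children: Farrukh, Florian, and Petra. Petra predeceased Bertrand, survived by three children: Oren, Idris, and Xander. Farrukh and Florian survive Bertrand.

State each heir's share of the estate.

Farrukh: €45,000; Florian: €45,000; Oren: €15,000; Idris: €15,000; Xander: €15,000

The entire €135,000 passes to the descendants.
That amount (€135,000) is divided into 3 shares of €45,000: Farrukh and Florian each take €45,000; Petra's €45,000 share passes to Petra's issue.
Petra's share (€45,000) is divided into 3 shares of €15,000: Oren, Idris, and Xander each take €15,000.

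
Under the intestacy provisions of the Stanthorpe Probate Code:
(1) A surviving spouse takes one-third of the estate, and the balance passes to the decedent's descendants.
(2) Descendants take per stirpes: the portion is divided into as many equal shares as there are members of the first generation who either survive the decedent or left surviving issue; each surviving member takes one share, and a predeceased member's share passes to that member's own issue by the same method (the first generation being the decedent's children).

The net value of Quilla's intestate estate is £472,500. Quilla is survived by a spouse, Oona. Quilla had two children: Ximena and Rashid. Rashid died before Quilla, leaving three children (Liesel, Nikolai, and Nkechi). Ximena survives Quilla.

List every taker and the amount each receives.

Oona: £157,500; Ximena: £157,500; Liesel: £52,500; Nikolai: £52,500; Nkechi: £52,500

Oona takes one-third of £472,500 = £157,500. The remaining £315,000 passes to the descendants.
The descendants' portion (£315,000) is divided into 2 shares of £157,500: Ximena takes £157,500; Rashid's £157,500 share passes to Rashid's issue.
Rashid's share (£157,500) is divided into 3 shares of £52,500: Liesel, Nikolai, and Nkechi each take £52,500.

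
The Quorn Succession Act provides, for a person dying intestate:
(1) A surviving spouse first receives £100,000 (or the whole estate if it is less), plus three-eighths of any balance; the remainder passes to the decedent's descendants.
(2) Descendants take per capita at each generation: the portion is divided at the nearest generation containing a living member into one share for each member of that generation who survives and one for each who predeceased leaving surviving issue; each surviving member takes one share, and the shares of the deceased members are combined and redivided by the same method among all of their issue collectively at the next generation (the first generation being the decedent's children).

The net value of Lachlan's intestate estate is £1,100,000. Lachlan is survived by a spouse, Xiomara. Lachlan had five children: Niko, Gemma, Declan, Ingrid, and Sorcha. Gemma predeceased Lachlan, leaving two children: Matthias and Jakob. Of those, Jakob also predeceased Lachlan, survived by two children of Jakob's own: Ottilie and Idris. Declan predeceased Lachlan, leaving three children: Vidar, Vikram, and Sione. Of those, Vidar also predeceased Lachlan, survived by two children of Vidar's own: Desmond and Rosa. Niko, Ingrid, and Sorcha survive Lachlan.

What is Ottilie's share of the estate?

Ottilie receives £25,000.

Xiomara first takes £100,000, leaving a balance of £1,000,000. Xiomara then takes three-eighths of the balance (£375,000), for a total of £475,000. The remaining £625,000 passes to the descendants.
The descendants' portion (£625,000) is divided at the children's generation into 5 shares of £125,000. Niko, Ingrid, and Sorcha each take £125,000. The 2 shares of the deceased (Gemma and Declan) are combined into a pool of £250,000.
That pool (£250,000) is divided at the grandchildren's generation into 5 shares of £50,000. Matthias, Vikram, and Sione each take £50,000. The 2 shares of the deceased (Jakob and Vidar) are combined into a pool of £100,000.
That pool (£100,000) is divided at the great-grandchildren's generation equally among Ottilie, Idris, Desmond, and Rosa: £25,000 each.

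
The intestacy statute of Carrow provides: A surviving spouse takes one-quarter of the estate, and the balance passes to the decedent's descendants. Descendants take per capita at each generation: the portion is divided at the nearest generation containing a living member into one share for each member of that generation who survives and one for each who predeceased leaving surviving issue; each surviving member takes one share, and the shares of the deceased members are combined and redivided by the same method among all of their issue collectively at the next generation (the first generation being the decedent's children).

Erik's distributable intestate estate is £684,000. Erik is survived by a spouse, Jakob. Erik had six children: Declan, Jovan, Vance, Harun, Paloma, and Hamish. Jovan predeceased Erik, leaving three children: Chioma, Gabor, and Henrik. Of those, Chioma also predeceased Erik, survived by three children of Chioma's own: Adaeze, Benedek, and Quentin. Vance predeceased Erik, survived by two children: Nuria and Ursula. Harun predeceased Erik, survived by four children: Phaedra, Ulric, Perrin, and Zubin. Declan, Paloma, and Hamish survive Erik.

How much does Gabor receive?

Jakob takes one-quarter of £684,000 = £171,000. The remaining £513,000 passes to the descendants.
The descendants' portion (£513,000) is divided at the children's generation into 6 shares of £85,500. Declan, Paloma, and Hamish each take £85,500. The 3 shares of the deceased (Jovan, Vance, and Harun) are combined into a pool of £256,500.
That pool (£256,500) is divided at the grandchildren's generation into 9 shares of £28,500. Gabor, Henrik, Nuria, Ursula, Phaedra, Ulric, Perrin, and Zubin each take £28,500. The remaining share for the deceased Chioma (£28,500) is carried to the next generation.
That pool (£28,500) is divided at the great-grandchildren's generation equally among Adaeze, Benedek, and Quentin: £9,500 each.

Gabor receives £28,500.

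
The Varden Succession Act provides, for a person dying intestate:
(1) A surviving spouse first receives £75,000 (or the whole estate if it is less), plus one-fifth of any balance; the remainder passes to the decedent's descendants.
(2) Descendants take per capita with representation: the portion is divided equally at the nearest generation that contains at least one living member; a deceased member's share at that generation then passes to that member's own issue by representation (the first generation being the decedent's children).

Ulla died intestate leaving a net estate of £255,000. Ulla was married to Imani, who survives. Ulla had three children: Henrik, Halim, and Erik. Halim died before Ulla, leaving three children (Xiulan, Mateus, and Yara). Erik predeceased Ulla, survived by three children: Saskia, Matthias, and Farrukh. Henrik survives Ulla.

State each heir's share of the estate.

Imani first takes £75,000, leaving a balance of £180,000. Imani then takes one-fifth of the balance (£36,000), for a total of £111,000. The remaining £144,000 passes to the descendants.
The descendants' portion (£144,000) is divided into 3 shares of £48,000: Henrik takes £48,000; Halim's £48,000 share passes to Halim's issue; Erik's £48,000 share passes to Erik's issue.
Halim's share (£48,000) is divided into 3 shares of £16,000: Xiulan, Mateus, and Yara each take £16,000.
Erik's share (£48,000) is divided into 3 shares of £16,000: Saskia, Matthias, and Farrukh each take £16,000.

Imani: £111,000; Henrik: £48,000; Xiulan: £16,000; Mateus: £16,000; Yara: £16,000; Saskia: £16,000; Matthias: £16,000; Farrukh: £16,000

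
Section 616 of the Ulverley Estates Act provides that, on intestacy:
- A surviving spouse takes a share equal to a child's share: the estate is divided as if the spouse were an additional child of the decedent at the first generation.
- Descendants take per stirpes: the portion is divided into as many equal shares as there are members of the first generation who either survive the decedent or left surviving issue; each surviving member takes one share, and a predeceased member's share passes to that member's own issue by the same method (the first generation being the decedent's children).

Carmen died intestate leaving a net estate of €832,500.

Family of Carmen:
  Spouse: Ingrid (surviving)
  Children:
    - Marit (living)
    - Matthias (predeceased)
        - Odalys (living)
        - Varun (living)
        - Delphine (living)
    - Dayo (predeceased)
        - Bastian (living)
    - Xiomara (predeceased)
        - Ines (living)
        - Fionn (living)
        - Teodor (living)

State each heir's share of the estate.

Ingrid: €166,500; Marit: €166,500; Odalys: €55,500; Varun: €55,500; Delphine: €55,500; Bastian: €166,500; Ines: €55,500; Fionn: €55,500; Teodor: €55,500

The spouse counts as an additional share at the children's level, so there are 5 primary shares of €166,500. Ingrid takes one such share (€166,500).
The children's combined portion (€666,000) is divided into 4 shares of €166,500: Marit takes €166,500; Matthias's €166,500 share passes to Matthias's issue; Dayo's €166,500 share passes to Dayo's issue; Xiomara's €166,500 share passes to Xiomara's issue.
Matthias's share (€166,500) is divided into 3 shares of €55,500: Odalys, Varun, and Delphine each take €55,500.
Dayo's share (€166,500) passes entirely to Bastian.
Xiomara's share (€166,500) is divided into 3 shares of €55,500: Ines, Fionn, and Teodor each take €55,500.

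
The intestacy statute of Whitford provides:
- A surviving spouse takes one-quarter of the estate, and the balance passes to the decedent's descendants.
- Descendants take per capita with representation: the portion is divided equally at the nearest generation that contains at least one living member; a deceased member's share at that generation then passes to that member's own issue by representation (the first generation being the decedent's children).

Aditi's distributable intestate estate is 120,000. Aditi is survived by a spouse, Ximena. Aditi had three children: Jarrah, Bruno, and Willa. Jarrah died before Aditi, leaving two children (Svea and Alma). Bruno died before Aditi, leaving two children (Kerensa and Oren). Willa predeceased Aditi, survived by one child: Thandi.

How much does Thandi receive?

Ximena takes one-quarter of 120,000 = 30,000. The remaining 90,000 passes to the descendants.
No child survives, so the initial division is made at the grandchildren's generation.
The descendants' portion (90,000) is divided into 5 shares of 18,000: Svea, Alma, Kerensa, Oren, and Thandi each take 18,000.

Thandi receives 18,000.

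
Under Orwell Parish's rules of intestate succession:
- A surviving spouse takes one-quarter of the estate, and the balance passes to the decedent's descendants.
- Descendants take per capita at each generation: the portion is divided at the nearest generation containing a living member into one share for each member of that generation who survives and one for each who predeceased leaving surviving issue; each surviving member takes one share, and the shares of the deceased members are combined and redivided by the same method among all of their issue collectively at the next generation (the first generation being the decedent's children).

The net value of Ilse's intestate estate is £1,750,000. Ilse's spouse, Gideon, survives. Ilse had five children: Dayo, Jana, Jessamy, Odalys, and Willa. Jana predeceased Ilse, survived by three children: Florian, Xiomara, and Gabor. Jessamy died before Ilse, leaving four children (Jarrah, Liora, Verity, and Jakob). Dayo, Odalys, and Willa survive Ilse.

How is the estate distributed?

Gideon takes one-quarter of £1,750,000 = £437,500. The remaining £1,312,500 passes to the descendants.
The descendants' portion (£1,312,500) is divided at the children's generation into 5 shares of £262,500. Dayo, Odalys, and Willa each take £262,500. The 2 shares of the deceased (Jana and Jessamy) are combined into a pool of £525,000.
That pool (£525,000) is divided at the grandchildren's generation equally among Florian, Xiomara, Gabor, Jarrah, Liora, Verity, and Jakob: £75,000 each.

Gideon: £437,500; Dayo: £262,500; Florian: £75,000; Xiomara: £75,000; Gabor: £75,000; Jarrah: £75,000; Liora: £75,000; Verity: £75,000; Jakob: £75,000; Odalys: £262,500; Willa: £262,500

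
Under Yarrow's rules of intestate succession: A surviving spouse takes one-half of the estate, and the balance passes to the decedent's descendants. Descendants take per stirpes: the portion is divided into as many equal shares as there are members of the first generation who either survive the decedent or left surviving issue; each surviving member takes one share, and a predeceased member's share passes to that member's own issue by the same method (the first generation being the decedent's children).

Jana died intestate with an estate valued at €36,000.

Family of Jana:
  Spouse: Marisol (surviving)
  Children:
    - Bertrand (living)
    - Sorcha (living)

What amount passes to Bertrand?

Marisol takes one-half of €36,000 = €18,000. The remaining €18,000 passes to the descendants.
The descendants' portion (€18,000) is divided into 2 shares of €9,000: Bertrand and Sorcha each take €9,000.

Bertrand receives €9,000.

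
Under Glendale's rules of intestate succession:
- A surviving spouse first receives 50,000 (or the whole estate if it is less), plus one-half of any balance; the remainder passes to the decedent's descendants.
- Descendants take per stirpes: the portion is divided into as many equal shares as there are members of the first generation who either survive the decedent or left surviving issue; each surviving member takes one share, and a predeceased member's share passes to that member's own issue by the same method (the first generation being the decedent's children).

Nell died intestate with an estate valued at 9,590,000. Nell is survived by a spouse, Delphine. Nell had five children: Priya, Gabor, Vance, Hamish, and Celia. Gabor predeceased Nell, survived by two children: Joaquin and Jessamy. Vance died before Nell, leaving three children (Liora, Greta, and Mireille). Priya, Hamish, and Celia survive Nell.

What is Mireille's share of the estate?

Mireille receives 318,000.

Delphine first takes 50,000, leaving a balance of 9,540,000. Delphine then takes one-half of the balance (4,770,000), for a total of 4,820,000. The remaining 4,770,000 passes to the descendants.
The descendants' portion (4,770,000) is divided into 5 shares of 954,000: Priya, Hamish, and Celia each take 954,000; Gabor's 954,000 share passes to Gabor's issue; Vance's 954,000 share passes to Vance's issue.
Gabor's share (954,000) is divided into 2 shares of 477,000: Joaquin and Jessamy each take 477,000.
Vance's share (954,000) is divided into 3 shares of 318,000: Liora, Greta, and Mireille each take 318,000.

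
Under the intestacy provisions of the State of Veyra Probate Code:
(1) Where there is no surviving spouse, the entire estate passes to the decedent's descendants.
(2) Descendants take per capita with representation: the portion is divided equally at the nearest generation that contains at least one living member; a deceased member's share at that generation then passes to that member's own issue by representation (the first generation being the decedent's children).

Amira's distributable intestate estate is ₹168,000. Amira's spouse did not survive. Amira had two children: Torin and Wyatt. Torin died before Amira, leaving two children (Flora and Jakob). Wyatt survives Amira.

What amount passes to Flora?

Flora receives ₹42,000.

The entire ₹168,000 passes to the descendants.
That amount (₹168,000) is divided into 2 shares of ₹84,000: Wyatt takes ₹84,000; Torin's ₹84,000 share passes to Torin's issue.
Torin's share (₹84,000) is divided into 2 shares of ₹42,000: Flora and Jakob each take ₹42,000.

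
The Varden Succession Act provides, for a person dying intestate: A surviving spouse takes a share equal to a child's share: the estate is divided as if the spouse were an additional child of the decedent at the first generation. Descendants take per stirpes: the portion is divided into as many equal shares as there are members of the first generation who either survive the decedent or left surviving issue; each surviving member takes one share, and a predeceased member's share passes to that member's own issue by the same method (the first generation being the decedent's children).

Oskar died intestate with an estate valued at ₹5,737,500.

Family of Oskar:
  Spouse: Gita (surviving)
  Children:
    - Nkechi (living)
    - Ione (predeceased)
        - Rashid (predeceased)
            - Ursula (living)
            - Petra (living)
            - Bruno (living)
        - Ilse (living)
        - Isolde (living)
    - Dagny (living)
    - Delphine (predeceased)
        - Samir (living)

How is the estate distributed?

The spouse counts as an additional share at the children's level, so there are 5 primary shares of ₹1,147,500. Gita takes one such share (₹1,147,500).
The children's combined portion (₹4,590,000) is divided into 4 shares of ₹1,147,500: Nkechi and Dagny each take ₹1,147,500; Ione's ₹1,147,500 share passes to Ione's issue; Delphine's ₹1,147,500 share passes to Delphine's issue.
Ione's share (₹1,147,500) is divided into 3 shares of ₹382,500: Ilse and Isolde each take ₹382,500; Rashid's ₹382,500 share passes to Rashid's issue.
Rashid's share (₹382,500) is divided into 3 shares of ₹127,500: Ursula, Petra, and Bruno each take ₹127,500.
Delphine's share (₹1,147,500) passes entirely to Samir.

Gita: ₹1,147,500; Nkechi: ₹1,147,500; Ursula: ₹127,500; Petra: ₹127,500; Bruno: ₹127,500; Ilse: ₹382,500; Isolde: ₹382,500; Dagny: ₹1,147,500; Samir: ₹1,147,500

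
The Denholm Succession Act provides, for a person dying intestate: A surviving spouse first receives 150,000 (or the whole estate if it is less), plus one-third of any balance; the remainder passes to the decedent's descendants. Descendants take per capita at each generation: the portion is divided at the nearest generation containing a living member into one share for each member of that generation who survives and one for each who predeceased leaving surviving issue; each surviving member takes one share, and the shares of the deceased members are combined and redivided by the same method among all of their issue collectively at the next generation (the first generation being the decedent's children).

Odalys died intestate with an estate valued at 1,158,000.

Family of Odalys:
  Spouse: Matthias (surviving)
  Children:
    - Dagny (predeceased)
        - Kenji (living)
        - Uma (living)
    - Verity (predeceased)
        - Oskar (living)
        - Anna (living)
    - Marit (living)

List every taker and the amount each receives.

Matthias first takes 150,000, leaving a balance of 1,008,000. Matthias then takes one-third of the balance (336,000), for a total of 486,000. The remaining 672,000 passes to the descendants.
The descendants' portion (672,000) is divided at the children's generation into 3 shares of 224,000. Marit takes 224,000. The 2 shares of the deceased (Dagny and Verity) are combined into a pool of 448,000.
That pool (448,000) is divided at the grandchildren's generation equally among Kenji, Uma, Oskar, and Anna: 112,000 each.

Matthias: 486,000; Kenji: 112,000; Uma: 112,000; Oskar: 112,000; Anna: 112,000; Marit: 224,000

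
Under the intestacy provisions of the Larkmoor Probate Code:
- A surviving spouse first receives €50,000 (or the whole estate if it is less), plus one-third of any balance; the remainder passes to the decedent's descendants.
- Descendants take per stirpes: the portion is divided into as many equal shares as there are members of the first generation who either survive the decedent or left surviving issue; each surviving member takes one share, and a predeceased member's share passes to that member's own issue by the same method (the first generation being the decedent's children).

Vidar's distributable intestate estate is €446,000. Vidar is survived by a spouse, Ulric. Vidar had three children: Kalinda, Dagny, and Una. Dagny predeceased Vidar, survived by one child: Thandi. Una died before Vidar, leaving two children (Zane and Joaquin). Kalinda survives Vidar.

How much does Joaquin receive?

Joaquin receives €44,000.

Ulric first takes €50,000, leaving a balance of €396,000. Ulric then takes one-third of the balance (€132,000), for a total of €182,000. The remaining €264,000 passes to the descendants.
The descendants' portion (€264,000) is divided into 3 shares of €88,000: Kalinda takes €88,000; Dagny's €88,000 share passes to Dagny's issue; Una's €88,000 share passes to Una's issue.
Dagny's share (€88,000) passes entirely to Thandi.
Una's share (€88,000) is divided into 2 shares of €44,000: Zane and Joaquin each take €44,000.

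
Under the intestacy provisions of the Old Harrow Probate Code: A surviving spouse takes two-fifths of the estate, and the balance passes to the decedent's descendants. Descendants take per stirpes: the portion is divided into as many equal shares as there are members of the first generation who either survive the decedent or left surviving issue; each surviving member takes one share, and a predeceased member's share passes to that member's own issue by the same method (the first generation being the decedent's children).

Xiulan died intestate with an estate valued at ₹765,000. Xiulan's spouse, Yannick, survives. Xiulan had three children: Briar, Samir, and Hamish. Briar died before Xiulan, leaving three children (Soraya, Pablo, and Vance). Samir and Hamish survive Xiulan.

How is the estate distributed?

Yannick: ₹306,000; Soraya: ₹51,000; Pablo: ₹51,000; Vance: ₹51,000; Samir: ₹153,000; Hamish: ₹153,000

Yannick takes two-fifths of ₹765,000 = ₹306,000. The remaining ₹459,000 passes to the descendants.
The descendants' portion (₹459,000) is divided into 3 shares of ₹153,000: Samir and Hamish each take ₹153,000; Briar's ₹153,000 share passes to Briar's issue.
Briar's share (₹153,000) is divided into 3 shares of ₹51,000: Soraya, Pablo, and Vance each take ₹51,000.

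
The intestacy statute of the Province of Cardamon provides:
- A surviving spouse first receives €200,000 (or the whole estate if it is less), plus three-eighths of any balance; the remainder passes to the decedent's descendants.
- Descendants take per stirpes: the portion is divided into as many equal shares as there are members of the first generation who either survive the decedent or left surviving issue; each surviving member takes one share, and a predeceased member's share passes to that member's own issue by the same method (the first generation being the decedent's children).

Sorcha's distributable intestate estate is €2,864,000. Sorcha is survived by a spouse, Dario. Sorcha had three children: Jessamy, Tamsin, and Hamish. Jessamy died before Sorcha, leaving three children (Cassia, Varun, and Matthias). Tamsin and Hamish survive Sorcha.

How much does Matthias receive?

Dario first takes €200,000, leaving a balance of €2,664,000. Dario then takes three-eighths of the balance (€999,000), for a total of €1,199,000. The remaining €1,665,000 passes to the descendants.
The descendants' portion (€1,665,000) is divided into 3 shares of €555,000: Tamsin and Hamish each take €555,000; Jessamy's €555,000 share passes to Jessamy's issue.
Jessamy's share (€555,000) is divided into 3 shares of €185,000: Cassia, Varun, and Matthias each take €185,000.

Matthias receives €185,000.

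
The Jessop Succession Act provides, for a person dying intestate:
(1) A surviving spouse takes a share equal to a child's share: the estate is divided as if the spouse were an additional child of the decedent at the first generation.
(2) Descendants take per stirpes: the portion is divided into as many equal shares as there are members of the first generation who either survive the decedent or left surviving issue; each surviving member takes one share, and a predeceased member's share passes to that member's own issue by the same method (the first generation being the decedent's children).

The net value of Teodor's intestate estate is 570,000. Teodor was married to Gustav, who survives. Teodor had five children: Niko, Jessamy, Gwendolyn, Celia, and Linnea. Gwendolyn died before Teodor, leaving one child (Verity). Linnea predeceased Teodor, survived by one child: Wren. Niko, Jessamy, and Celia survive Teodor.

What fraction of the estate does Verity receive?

Verity receives 1/6 of the estate.

The spouse counts as an additional share at the children's level, so there are 6 primary shares of 95,000. Gustav takes one such share (95,000).
The children's combined portion (475,000) is divided into 5 shares of 95,000: Niko, Jessamy, and Celia each take 95,000; Gwendolyn's 95,000 share passes to Gwendolyn's issue; Linnea's 95,000 share passes to Linnea's issue.
Gwendolyn's share (95,000) passes entirely to Verity.
Linnea's share (95,000) passes entirely to Wren.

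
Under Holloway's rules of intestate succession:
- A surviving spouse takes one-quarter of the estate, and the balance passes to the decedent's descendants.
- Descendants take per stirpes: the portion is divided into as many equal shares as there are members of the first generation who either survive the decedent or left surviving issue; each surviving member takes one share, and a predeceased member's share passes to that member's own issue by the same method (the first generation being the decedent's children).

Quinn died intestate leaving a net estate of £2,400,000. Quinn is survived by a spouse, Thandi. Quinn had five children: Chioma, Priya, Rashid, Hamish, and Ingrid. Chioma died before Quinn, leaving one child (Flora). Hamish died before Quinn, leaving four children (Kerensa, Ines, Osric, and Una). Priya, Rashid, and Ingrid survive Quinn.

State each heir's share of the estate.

Thandi takes one-quarter of £2,400,000 = £600,000. The remaining £1,800,000 passes to the descendants.
The descendants' portion (£1,800,000) is divided into 5 shares of £360,000: Priya, Rashid, and Ingrid each take £360,000; Chioma's £360,000 share passes to Chioma's issue; Hamish's £360,000 share passes to Hamish's issue.
Chioma's share (£360,000) passes entirely to Flora.
Hamish's share (£360,000) is divided into 4 shares of £90,000: Kerensa, Ines, Osric, and Una each take £90,000.

Thandi: £600,000; Flora: £360,000; Priya: £360,000; Rashid: £360,000; Kerensa: £90,000; Ines: £90,000; Osric: £90,000; Una: £90,000; Ingrid: £360,000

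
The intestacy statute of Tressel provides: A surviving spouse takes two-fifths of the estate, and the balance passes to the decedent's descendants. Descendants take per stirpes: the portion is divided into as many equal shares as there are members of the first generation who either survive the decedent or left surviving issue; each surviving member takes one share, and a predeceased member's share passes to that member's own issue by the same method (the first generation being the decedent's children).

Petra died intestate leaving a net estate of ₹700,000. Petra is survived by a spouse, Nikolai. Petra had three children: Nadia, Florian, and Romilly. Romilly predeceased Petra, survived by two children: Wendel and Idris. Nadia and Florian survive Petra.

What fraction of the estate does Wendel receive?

Wendel receives 1/10 of the estate.

Nikolai takes two-fifths of ₹700,000 = ₹280,000. The remaining ₹420,000 passes to the descendants.
The descendants' portion (₹420,000) is divided into 3 shares of ₹140,000: Nadia and Florian each take ₹140,000; Romilly's ₹140,000 share passes to Romilly's issue.
Romilly's share (₹140,000) is divided into 2 shares of ₹70,000: Wendel and Idris each take ₹70,000.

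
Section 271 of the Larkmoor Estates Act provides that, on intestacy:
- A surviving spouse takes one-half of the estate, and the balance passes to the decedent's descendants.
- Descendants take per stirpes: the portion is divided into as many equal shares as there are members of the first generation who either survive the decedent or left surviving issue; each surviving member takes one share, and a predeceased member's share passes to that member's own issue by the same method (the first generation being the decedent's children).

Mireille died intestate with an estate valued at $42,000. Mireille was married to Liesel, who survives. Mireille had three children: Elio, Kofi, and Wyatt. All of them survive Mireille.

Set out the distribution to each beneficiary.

Liesel: $21,000; Elio: $7,000; Kofi: $7,000; Wyatt: $7,000

Liesel takes one-half of $42,000 = $21,000. The remaining $21,000 passes to the descendants.
The descendants' portion ($21,000) is divided into 3 shares of $7,000: Elio, Kofi, and Wyatt each take $7,000.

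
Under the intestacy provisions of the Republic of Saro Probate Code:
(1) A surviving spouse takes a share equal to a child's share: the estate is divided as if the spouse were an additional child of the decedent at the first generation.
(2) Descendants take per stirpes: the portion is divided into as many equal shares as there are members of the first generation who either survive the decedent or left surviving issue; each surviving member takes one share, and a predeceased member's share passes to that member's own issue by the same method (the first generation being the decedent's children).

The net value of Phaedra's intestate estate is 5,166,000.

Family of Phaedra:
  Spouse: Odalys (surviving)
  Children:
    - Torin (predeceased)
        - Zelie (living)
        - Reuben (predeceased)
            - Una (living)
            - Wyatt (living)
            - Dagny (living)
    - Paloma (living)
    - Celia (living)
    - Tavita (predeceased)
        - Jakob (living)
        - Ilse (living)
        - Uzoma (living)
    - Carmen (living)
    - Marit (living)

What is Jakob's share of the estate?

The spouse counts as an additional share at the children's level, so there are 7 primary shares of 738,000. Odalys takes one such share (738,000).
The children's combined portion (4,428,000) is divided into 6 shares of 738,000: Paloma, Celia, Carmen, and Marit each take 738,000; Torin's 738,000 share passes to Torin's issue; Tavita's 738,000 share passes to Tavita's issue.
Torin's share (738,000) is divided into 2 shares of 369,000: Zelie takes 369,000; Reuben's 369,000 share passes to Reuben's issue.
Reuben's share (369,000) is divided into 3 shares of 123,000: Una, Wyatt, and Dagny each take 123,000.
Tavita's share (738,000) is divided into 3 shares of 246,000: Jakob, Ilse, and Uzoma each take 246,000.

Jakob receives 246,000.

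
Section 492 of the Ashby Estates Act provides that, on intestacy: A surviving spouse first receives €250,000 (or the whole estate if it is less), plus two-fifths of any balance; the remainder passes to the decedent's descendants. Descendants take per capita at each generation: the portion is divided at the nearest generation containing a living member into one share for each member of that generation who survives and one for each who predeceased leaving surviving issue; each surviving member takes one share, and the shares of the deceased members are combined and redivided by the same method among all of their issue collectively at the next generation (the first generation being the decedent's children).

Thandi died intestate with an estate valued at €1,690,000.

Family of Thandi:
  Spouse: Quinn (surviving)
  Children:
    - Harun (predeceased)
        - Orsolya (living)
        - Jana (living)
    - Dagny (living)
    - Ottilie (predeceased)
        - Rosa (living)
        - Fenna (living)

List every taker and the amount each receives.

Quinn first takes €250,000, leaving a balance of €1,440,000. Quinn then takes two-fifths of the balance (€576,000), for a total of €826,000. The remaining €864,000 passes to the descendants.
The descendants' portion (€864,000) is divided at the children's generation into 3 shares of €288,000. Dagny takes €288,000. The 2 shares of the deceased (Harun and Ottilie) are combined into a pool of €576,000.
That pool (€576,000) is divided at the grandchildren's generation equally among Orsolya, Jana, Rosa, and Fenna: €144,000 each.

Quinn: €826,000; Orsolya: €144,000; Jana: €144,000; Dagny: €288,000; Rosa: €144,000; Fenna: €144,000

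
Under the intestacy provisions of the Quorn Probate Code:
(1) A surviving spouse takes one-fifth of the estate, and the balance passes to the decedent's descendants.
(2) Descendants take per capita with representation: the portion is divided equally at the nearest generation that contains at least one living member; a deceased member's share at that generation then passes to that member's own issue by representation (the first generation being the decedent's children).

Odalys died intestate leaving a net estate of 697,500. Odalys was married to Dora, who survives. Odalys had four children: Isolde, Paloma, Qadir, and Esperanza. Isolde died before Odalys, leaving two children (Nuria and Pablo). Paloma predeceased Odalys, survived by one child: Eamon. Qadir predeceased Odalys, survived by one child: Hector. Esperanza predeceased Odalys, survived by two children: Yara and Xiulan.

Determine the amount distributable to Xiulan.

Xiulan receives 93,000.

Dora takes one-fifth of 697,500 = 139,500. The remaining 558,000 passes to the descendants.
No child survives, so the initial division is made at the grandchildren's generation.
The descendants' portion (558,000) is divided into 6 shares of 93,000: Nuria, Pablo, Eamon, Hector, Yara, and Xiulan each take 93,000.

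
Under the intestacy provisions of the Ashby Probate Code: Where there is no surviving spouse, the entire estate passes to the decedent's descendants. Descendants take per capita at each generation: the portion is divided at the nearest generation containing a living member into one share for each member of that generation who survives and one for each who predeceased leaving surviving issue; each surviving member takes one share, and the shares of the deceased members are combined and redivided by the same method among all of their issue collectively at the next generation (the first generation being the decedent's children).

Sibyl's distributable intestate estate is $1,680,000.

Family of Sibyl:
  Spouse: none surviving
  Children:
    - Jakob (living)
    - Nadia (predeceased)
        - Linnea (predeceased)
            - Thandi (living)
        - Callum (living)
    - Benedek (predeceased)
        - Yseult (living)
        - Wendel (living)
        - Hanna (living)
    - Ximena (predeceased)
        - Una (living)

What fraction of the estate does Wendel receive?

The entire $1,680,000 passes to the descendants.
That amount ($1,680,000) is divided at the children's generation into 4 shares of $420,000. Jakob takes $420,000. The 3 shares of the deceased (Nadia, Benedek, and Ximena) are combined into a pool of $1,260,000.
That pool ($1,260,000) is divided at the grandchildren's generation into 6 shares of $210,000. Callum, Yseult, Wendel, Hanna, and Una each take $210,000. The remaining share for the deceased Linnea ($210,000) is carried to the next generation.
That pool ($210,000) passes entirely to Thandi, the sole taker at the great-grandchildren's generation.

Wendel receives 1/8 of the estate.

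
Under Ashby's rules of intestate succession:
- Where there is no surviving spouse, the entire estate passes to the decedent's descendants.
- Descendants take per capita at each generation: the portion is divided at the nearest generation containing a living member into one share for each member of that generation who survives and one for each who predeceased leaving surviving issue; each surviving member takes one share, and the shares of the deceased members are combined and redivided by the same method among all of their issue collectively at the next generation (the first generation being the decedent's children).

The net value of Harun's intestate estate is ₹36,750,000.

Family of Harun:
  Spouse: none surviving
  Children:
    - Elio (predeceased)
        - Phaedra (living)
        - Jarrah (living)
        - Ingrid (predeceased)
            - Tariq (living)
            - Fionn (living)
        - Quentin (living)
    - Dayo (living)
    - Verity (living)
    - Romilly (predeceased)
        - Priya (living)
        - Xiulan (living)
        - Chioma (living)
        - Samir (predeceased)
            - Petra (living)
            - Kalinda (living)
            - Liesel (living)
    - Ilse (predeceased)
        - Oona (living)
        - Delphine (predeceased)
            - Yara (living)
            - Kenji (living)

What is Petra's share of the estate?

Petra receives ₹945,000.

The entire ₹36,750,000 passes to the descendants.
That amount (₹36,750,000) is divided at the children's generation into 5 shares of ₹7,350,000. Dayo and Verity each take ₹7,350,000. The 3 shares of the deceased (Elio, Romilly, and Ilse) are combined into a pool of ₹22,050,000.
That pool (₹22,050,000) is divided at the grandchildren's generation into 10 shares of ₹2,205,000. Phaedra, Jarrah, Quentin, Priya, Xiulan, Chioma, and Oona each take ₹2,205,000. The 3 shares of the deceased (Ingrid, Samir, and Delphine) are combined into a pool of ₹6,615,000.
That pool (₹6,615,000) is divided at the great-grandchildren's generation equally among Tariq, Fionn, Petra, Kalinda, Liesel, Yara, and Kenji: ₹945,000 each.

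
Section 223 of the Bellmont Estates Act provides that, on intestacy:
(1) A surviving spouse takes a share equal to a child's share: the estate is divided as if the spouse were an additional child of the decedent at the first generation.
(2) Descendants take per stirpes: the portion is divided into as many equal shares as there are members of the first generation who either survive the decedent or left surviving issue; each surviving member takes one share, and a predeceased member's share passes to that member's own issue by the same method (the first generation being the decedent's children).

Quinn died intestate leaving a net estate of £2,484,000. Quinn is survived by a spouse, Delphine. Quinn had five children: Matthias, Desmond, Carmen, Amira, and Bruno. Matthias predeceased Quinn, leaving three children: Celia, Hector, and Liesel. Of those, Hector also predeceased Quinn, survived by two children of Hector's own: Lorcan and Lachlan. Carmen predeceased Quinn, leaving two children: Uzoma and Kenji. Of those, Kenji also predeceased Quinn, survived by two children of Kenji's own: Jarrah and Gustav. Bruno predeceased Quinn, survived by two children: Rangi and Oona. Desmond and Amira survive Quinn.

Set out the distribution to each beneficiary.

The spouse counts as an additional share at the children's level, so there are 6 primary shares of £414,000. Delphine takes one such share (£414,000).
The children's combined portion (£2,070,000) is divided into 5 shares of £414,000: Desmond and Amira each take £414,000; Matthias's £414,000 share passes to Matthias's issue; Carmen's £414,000 share passes to Carmen's issue; Bruno's £414,000 share passes to Bruno's issue.
Matthias's share (£414,000) is divided into 3 shares of £138,000: Celia and Liesel each take £138,000; Hector's £138,000 share passes to Hector's issue.
Hector's share (£138,000) is divided into 2 shares of £69,000: Lorcan and Lachlan each take £69,000.
Carmen's share (£414,000) is divided into 2 shares of £207,000: Uzoma takes £207,000; Kenji's £207,000 share passes to Kenji's issue.
Kenji's share (£207,000) is divided into 2 shares of £103,500: Jarrah and Gustav each take £103,500.
Bruno's share (£414,000) is divided into 2 shares of £207,000: Rangi and Oona each take £207,000.

Delphine: £414,000; Celia: £138,000; Lorcan: £69,000; Lachlan: £69,000; Liesel: £138,000; Desmond: £414,000; Uzoma: £207,000; Jarrah: £103,500; Gustav: £103,500; Amira: £414,000; Rangi: £207,000; Oona: £207,000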